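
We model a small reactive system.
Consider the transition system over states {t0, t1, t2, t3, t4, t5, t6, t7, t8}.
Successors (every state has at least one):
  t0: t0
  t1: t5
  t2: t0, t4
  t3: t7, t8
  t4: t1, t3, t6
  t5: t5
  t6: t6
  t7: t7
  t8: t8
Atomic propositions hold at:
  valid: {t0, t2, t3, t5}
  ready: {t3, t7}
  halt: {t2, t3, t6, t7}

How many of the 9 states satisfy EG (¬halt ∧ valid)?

2

Sat(¬halt) = {t0, t1, t4, t5, t8}
Sat(¬halt ∧ valid) = {t0, t5}
EG (¬halt ∧ valid): greatest fixpoint, start Z0 = {t0, t5}, keep only states in Sat with some successor in Z. Already a fixed point.
Sat(EG (¬halt ∧ valid)) = {t0, t5}
|Sat(EG (¬halt ∧ valid))| = |{t0, t5}| = 2.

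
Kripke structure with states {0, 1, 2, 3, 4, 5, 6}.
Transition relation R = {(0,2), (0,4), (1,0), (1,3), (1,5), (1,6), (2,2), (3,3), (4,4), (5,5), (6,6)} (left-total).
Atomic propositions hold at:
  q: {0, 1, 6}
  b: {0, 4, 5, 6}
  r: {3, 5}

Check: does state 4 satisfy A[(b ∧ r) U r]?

No

Sat(b ∧ r) = {5}
A[(b ∧ r) U r]: least fixpoint, start Z0 = Sat(r) = {3, 5}, add states in Sat(b ∧ r) with every successor in Z. Already a fixed point.
Sat(A[(b ∧ r) U r]) = {3, 5}
4 ∉ Sat(A[(b ∧ r) U r]) = {3, 5}, so the formula does not hold at 4.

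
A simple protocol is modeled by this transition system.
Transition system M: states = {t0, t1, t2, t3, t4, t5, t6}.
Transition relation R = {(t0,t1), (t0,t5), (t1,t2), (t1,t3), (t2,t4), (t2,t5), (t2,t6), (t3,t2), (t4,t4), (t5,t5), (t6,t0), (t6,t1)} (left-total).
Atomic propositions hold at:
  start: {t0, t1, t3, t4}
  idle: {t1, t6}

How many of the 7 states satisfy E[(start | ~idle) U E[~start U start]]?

6

Sat(~idle) = {t0, t2, t3, t4, t5}
Sat(start | ~idle) = {t0, t1, t2, t3, t4, t5}
Sat(~start) = {t2, t5, t6}
E[~start U start]: least fixpoint, start Z0 = Sat(start) = {t0, t1, t3, t4}, add states in Sat(~start) with some successor in Z. Z1 = {t0, t1, t2, t3, t4, t6}; fixed.
Sat(E[~start U start]) = {t0, t1, t2, t3, t4, t6}
E[(start | ~idle) U E[~start U start]]: least fixpoint, start Z0 = Sat(E[~start U start]) = {t0, t1, t2, t3, t4, t6}, add states in Sat(start | ~idle) with some successor in Z. Already a fixed point.
Sat(E[(start | ~idle) U E[~start U start]]) = {t0, t1, t2, t3, t4, t6}
|Sat(E[(start | ~idle) U E[~start U start]])| = |{t0, t1, t2, t3, t4, t6}| = 6.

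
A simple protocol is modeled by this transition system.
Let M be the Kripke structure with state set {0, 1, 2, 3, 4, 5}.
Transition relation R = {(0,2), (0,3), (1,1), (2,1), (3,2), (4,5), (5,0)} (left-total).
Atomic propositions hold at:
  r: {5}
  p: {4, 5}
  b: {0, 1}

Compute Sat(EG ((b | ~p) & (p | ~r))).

{0, 1, 2, 3}

Sat(~p) = {0, 1, 2, 3}
Sat(b | ~p) = {0, 1, 2, 3}
Sat(~r) = {0, 1, 2, 3, 4}
Sat(p | ~r) = {0, 1, 2, 3, 4, 5}
Sat((b | ~p) & (p | ~r)) = {0, 1, 2, 3}
EG ((b | ~p) & (p | ~r)): greatest fixpoint, start Z0 = {0, 1, 2, 3}, keep only states in Sat with some successor in Z. Already a fixed point.
Sat(EG ((b | ~p) & (p | ~r))) = {0, 1, 2, 3}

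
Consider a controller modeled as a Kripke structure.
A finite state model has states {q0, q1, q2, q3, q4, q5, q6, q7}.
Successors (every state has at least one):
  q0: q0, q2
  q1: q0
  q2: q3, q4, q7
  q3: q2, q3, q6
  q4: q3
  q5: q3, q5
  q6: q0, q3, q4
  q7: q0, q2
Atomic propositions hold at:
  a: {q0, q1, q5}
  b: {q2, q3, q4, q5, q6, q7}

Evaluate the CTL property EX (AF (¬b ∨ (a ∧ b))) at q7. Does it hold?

Yes

Sat(¬b) = {q0, q1}
Sat(a ∧ b) = {q5}
Sat(¬b ∨ (a ∧ b)) = {q0, q1, q5}
AF (¬b ∨ (a ∧ b)): least fixpoint, start Z0 = {q0, q1, q5}, add states with every successor in Z. Already a fixed point.
Sat(AF (¬b ∨ (a ∧ b))) = {q0, q1, q5}
Sat(EX (AF (¬b ∨ (a ∧ b)))) = {s : some successor in {q0, q1, q5}} = {q0, q1, q5, q6, q7}
q7 ∈ Sat(EX (AF (¬b ∨ (a ∧ b)))) = {q0, q1, q5, q6, q7}, so the formula holds at q7.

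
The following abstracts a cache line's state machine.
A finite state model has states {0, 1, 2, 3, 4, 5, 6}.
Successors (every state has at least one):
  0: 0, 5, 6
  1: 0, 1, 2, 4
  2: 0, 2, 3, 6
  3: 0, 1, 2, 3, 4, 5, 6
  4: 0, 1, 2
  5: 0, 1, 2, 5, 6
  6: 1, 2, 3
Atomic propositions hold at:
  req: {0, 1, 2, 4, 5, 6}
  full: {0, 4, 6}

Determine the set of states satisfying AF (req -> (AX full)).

Sat(AX full) = {s : every successor in {0, 4, 6}} = ∅
Sat(req -> (AX full)) = {3}
AF (req -> (AX full)): least fixpoint, start Z0 = {3}, add states with every successor in Z. Already a fixed point.
Sat(AF (req -> (AX full))) = {3}

{3}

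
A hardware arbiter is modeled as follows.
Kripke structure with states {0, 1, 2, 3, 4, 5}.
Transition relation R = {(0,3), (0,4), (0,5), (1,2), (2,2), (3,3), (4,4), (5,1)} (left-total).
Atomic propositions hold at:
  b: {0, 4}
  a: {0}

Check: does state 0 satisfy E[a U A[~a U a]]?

Yes

Sat(~a) = {1, 2, 3, 4, 5}
A[~a U a]: least fixpoint, start Z0 = Sat(a) = {0}, add states in Sat(~a) with every successor in Z. Already a fixed point.
Sat(A[~a U a]) = {0}
E[a U A[~a U a]]: least fixpoint, start Z0 = Sat(A[~a U a]) = {0}, add states in Sat(a) with some successor in Z. Already a fixed point.
Sat(E[a U A[~a U a]]) = {0}
0 ∈ Sat(E[a U A[~a U a]]) = {0}, so the formula holds at 0.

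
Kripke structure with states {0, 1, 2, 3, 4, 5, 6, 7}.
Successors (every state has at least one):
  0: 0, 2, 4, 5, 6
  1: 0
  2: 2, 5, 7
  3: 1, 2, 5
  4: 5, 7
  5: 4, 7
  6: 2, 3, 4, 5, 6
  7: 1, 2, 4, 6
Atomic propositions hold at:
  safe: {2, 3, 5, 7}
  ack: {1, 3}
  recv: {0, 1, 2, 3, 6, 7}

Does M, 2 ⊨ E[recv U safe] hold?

E[recv U safe]: least fixpoint, start Z0 = Sat(safe) = {2, 3, 5, 7}, add states in Sat(recv) with some successor in Z. Z1 = {0, 2, 3, 5, 6, 7}; Z2 = {0, 1, 2, 3, 5, 6, 7}; fixed.
Sat(E[recv U safe]) = {0, 1, 2, 3, 5, 6, 7}
2 ∈ Sat(E[recv U safe]) = {0, 1, 2, 3, 5, 6, 7}, so the formula holds at 2.

Yes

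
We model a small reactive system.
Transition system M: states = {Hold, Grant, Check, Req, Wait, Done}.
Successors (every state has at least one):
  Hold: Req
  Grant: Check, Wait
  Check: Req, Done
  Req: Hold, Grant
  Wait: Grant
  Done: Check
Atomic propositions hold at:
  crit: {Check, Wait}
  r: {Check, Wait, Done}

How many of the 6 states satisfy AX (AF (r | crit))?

Sat(r | crit) = {Check, Wait, Done}
AF (r | crit): least fixpoint, start Z0 = {Check, Wait, Done}, add states with every successor in Z. Z1 = {Grant, Check, Wait, Done}; fixed.
Sat(AF (r | crit)) = {Grant, Check, Wait, Done}
Sat(AX (AF (r | crit))) = {s : every successor in {Grant, Check, Wait, Done}} = {Grant, Wait, Done}
|Sat(AX (AF (r | crit)))| = |{Grant, Wait, Done}| = 3.

3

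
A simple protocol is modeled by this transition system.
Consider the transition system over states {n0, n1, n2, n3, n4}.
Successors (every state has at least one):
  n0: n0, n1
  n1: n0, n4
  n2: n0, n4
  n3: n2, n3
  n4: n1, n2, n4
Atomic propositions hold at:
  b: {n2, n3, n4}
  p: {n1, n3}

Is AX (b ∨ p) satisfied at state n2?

No

Sat(b ∨ p) = {n1, n2, n3, n4}
Sat(AX (b ∨ p)) = {s : every successor in {n1, n2, n3, n4}} = {n3, n4}
n2 ∉ Sat(AX (b ∨ p)) = {n3, n4}, so the formula does not hold at n2.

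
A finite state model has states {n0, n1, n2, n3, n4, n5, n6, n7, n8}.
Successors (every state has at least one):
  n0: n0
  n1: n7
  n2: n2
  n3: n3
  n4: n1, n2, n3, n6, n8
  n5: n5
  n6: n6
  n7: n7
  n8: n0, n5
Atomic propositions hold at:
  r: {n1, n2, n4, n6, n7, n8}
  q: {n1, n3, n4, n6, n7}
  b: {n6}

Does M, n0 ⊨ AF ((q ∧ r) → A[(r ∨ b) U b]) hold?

Yes

Sat(q ∧ r) = {n1, n4, n6, n7}
Sat(r ∨ b) = {n1, n2, n4, n6, n7, n8}
A[(r ∨ b) U b]: least fixpoint, start Z0 = Sat(b) = {n6}, add states in Sat(r ∨ b) with every successor in Z. Already a fixed point.
Sat(A[(r ∨ b) U b]) = {n6}
Sat((q ∧ r) → A[(r ∨ b) U b]) = {n0, n2, n3, n5, n6, n8}
AF ((q ∧ r) → A[(r ∨ b) U b]): least fixpoint, start Z0 = {n0, n2, n3, n5, n6, n8}, add states with every successor in Z. Already a fixed point.
Sat(AF ((q ∧ r) → A[(r ∨ b) U b])) = {n0, n2, n3, n5, n6, n8}
n0 ∈ Sat(AF ((q ∧ r) → A[(r ∨ b) U b])) = {n0, n2, n3, n5, n6, n8}, so the formula holds at n0.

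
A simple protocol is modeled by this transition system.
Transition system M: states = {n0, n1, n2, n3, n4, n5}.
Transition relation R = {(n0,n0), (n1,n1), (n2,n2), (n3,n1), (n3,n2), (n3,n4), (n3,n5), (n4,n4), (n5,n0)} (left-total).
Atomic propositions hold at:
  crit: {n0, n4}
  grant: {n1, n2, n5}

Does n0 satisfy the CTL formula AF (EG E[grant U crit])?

Yes

E[grant U crit]: least fixpoint, start Z0 = Sat(crit) = {n0, n4}, add states in Sat(grant) with some successor in Z. Z1 = {n0, n4, n5}; fixed.
Sat(E[grant U crit]) = {n0, n4, n5}
EG E[grant U crit]: greatest fixpoint, start Z0 = {n0, n4, n5}, keep only states in Sat with some successor in Z. Already a fixed point.
Sat(EG E[grant U crit]) = {n0, n4, n5}
AF (EG E[grant U crit]): least fixpoint, start Z0 = {n0, n4, n5}, add states with every successor in Z. Already a fixed point.
Sat(AF (EG E[grant U crit])) = {n0, n4, n5}
n0 ∈ Sat(AF (EG E[grant U crit])) = {n0, n4, n5}, so the formula holds at n0.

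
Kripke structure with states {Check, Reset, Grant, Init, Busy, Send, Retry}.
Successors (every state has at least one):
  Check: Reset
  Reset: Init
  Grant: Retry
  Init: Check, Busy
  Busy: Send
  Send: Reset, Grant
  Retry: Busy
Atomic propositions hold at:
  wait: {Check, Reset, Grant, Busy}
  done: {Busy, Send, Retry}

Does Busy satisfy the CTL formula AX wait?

Sat(AX wait) = {s : every successor in {Check, Reset, Grant, Busy}} = {Check, Init, Send, Retry}
Busy ∉ Sat(AX wait) = {Check, Init, Send, Retry}, so the formula does not hold at Busy.

No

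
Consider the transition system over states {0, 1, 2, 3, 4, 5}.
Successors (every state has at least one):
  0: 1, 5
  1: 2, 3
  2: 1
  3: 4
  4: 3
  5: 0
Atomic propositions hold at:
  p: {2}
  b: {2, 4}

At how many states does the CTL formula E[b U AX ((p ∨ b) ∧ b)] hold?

2

Sat(p ∨ b) = {2, 4}
Sat((p ∨ b) ∧ b) = {2, 4}
Sat(AX ((p ∨ b) ∧ b)) = {s : every successor in {2, 4}} = {3}
E[b U AX ((p ∨ b) ∧ b)]: least fixpoint, start Z0 = Sat(AX ((p ∨ b) ∧ b)) = {3}, add states in Sat(b) with some successor in Z. Z1 = {3, 4}; fixed.
Sat(E[b U AX ((p ∨ b) ∧ b)]) = {3, 4}
|Sat(E[b U AX ((p ∨ b) ∧ b)])| = |{3, 4}| = 2.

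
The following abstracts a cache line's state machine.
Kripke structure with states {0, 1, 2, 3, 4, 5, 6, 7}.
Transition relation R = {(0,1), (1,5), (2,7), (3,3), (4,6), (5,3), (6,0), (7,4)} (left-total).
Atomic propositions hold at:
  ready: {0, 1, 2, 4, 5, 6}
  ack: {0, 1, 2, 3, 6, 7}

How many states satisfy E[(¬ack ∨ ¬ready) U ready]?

Sat(¬ack) = {4, 5}
Sat(¬ready) = {3, 7}
Sat(¬ack ∨ ¬ready) = {3, 4, 5, 7}
E[(¬ack ∨ ¬ready) U ready]: least fixpoint, start Z0 = Sat(ready) = {0, 1, 2, 4, 5, 6}, add states in Sat(¬ack ∨ ¬ready) with some successor in Z. Z1 = {0, 1, 2, 4, 5, 6, 7}; fixed.
Sat(E[(¬ack ∨ ¬ready) U ready]) = {0, 1, 2, 4, 5, 6, 7}
|Sat(E[(¬ack ∨ ¬ready) U ready])| = |{0, 1, 2, 4, 5, 6, 7}| = 7.

7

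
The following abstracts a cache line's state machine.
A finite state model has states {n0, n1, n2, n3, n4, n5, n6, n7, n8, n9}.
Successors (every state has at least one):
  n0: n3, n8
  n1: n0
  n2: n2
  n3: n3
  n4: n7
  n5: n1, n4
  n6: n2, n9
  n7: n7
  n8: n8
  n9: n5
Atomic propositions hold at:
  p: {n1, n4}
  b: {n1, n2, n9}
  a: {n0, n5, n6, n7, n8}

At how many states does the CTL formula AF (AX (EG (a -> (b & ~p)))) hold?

2

Sat(~p) = {n0, n2, n3, n5, n6, n7, n8, n9}
Sat(b & ~p) = {n2, n9}
Sat(a -> (b & ~p)) = {n1, n2, n3, n4, n9}
EG (a -> (b & ~p)): greatest fixpoint, start Z0 = {n1, n2, n3, n4, n9}, keep only states in Sat with some successor in Z. Z1 = {n2, n3}; fixed.
Sat(EG (a -> (b & ~p))) = {n2, n3}
Sat(AX (EG (a -> (b & ~p)))) = {s : every successor in {n2, n3}} = {n2, n3}
AF (AX (EG (a -> (b & ~p)))): least fixpoint, start Z0 = {n2, n3}, add states with every successor in Z. Already a fixed point.
Sat(AF (AX (EG (a -> (b & ~p))))) = {n2, n3}
|Sat(AF (AX (EG (a -> (b & ~p)))))| = |{n2, n3}| = 2.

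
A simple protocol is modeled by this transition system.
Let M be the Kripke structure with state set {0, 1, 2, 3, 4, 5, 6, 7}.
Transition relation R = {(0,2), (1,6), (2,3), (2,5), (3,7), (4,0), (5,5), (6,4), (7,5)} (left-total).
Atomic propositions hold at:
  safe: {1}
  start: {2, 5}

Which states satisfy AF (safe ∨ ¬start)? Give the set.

Sat(¬start) = {0, 1, 3, 4, 6, 7}
Sat(safe ∨ ¬start) = {0, 1, 3, 4, 6, 7}
AF (safe ∨ ¬start): least fixpoint, start Z0 = {0, 1, 3, 4, 6, 7}, add states with every successor in Z. Already a fixed point.
Sat(AF (safe ∨ ¬start)) = {0, 1, 3, 4, 6, 7}

{0, 1, 3, 4, 6, 7}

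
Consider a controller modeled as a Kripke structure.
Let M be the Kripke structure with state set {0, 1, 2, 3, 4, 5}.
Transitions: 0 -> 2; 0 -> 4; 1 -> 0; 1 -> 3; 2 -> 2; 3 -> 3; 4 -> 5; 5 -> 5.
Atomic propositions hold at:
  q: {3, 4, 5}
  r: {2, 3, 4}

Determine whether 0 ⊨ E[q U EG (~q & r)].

No

Sat(~q) = {0, 1, 2}
Sat(~q & r) = {2}
EG (~q & r): greatest fixpoint, start Z0 = {2}, keep only states in Sat with some successor in Z. Already a fixed point.
Sat(EG (~q & r)) = {2}
E[q U EG (~q & r)]: least fixpoint, start Z0 = Sat(EG (~q & r)) = {2}, add states in Sat(q) with some successor in Z. Already a fixed point.
Sat(E[q U EG (~q & r)]) = {2}
0 ∉ Sat(E[q U EG (~q & r)]) = {2}, so the formula does not hold at 0.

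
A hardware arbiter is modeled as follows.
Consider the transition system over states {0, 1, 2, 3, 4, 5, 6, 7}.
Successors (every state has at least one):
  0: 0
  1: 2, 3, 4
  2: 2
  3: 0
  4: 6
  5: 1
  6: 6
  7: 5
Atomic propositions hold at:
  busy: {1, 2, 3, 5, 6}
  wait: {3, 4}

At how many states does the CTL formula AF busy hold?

7

AF busy: least fixpoint, start Z0 = {1, 2, 3, 5, 6}, add states with every successor in Z. Z1 = {1, 2, 3, 4, 5, 6, 7}; fixed.
Sat(AF busy) = {1, 2, 3, 4, 5, 6, 7}
|Sat(AF busy)| = |{1, 2, 3, 4, 5, 6, 7}| = 7.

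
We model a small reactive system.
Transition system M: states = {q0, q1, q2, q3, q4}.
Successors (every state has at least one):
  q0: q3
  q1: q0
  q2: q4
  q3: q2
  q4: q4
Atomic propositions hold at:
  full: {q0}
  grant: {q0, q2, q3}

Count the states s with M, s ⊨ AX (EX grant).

2

Sat(EX grant) = {s : some successor in {q0, q2, q3}} = {q0, q1, q3}
Sat(AX (EX grant)) = {s : every successor in {q0, q1, q3}} = {q0, q1}
|Sat(AX (EX grant))| = |{q0, q1}| = 2.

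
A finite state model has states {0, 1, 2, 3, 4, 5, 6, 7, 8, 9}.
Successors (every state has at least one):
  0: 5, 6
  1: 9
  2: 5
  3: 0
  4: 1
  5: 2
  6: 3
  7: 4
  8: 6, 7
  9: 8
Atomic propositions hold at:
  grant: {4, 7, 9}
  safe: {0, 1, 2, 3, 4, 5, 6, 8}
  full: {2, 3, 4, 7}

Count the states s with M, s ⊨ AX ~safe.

Sat(~safe) = {7, 9}
Sat(AX ~safe) = {s : every successor in {7, 9}} = {1}
|Sat(AX ~safe)| = |{1}| = 1.

1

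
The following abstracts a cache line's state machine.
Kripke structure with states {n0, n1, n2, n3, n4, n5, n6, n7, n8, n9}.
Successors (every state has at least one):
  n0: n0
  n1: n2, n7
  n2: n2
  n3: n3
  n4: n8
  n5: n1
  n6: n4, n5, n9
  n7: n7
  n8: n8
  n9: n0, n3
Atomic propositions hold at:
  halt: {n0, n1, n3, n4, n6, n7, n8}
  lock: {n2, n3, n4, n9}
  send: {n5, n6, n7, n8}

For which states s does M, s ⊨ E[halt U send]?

{n1, n4, n5, n6, n7, n8}

E[halt U send]: least fixpoint, start Z0 = Sat(send) = {n5, n6, n7, n8}, add states in Sat(halt) with some successor in Z. Z1 = {n1, n4, n5, n6, n7, n8}; fixed.
Sat(E[halt U send]) = {n1, n4, n5, n6, n7, n8}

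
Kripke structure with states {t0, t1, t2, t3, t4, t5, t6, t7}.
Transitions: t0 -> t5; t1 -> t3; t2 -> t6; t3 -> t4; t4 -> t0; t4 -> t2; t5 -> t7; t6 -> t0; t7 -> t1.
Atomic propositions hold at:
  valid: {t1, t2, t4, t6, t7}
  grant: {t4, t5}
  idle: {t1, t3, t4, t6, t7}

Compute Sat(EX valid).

Sat(EX valid) = {s : some successor in {t1, t2, t4, t6, t7}} = {t2, t3, t4, t5, t7}

{t2, t3, t4, t5, t7}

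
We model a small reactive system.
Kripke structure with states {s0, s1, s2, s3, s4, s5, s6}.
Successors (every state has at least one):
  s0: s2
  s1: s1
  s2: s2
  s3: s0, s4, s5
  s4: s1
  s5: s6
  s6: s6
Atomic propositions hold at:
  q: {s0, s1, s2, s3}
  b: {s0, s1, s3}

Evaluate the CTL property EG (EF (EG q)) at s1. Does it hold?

Yes

EG q: greatest fixpoint, start Z0 = {s0, s1, s2, s3}, keep only states in Sat with some successor in Z. Already a fixed point.
Sat(EG q) = {s0, s1, s2, s3}
EF (EG q): least fixpoint, start Z0 = {s0, s1, s2, s3}, add states with some successor in Z. Z1 = {s0, s1, s2, s3, s4}; fixed.
Sat(EF (EG q)) = {s0, s1, s2, s3, s4}
EG (EF (EG q)): greatest fixpoint, start Z0 = {s0, s1, s2, s3, s4}, keep only states in Sat with some successor in Z. Already a fixed point.
Sat(EG (EF (EG q))) = {s0, s1, s2, s3, s4}
s1 ∈ Sat(EG (EF (EG q))) = {s0, s1, s2, s3, s4}, so the formula holds at s1.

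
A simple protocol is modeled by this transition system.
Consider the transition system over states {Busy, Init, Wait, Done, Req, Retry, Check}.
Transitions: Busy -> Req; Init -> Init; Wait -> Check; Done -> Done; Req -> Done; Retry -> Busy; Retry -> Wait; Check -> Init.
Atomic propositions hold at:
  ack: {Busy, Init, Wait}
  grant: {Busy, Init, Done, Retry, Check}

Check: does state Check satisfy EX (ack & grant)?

Sat(ack & grant) = {Busy, Init}
Sat(EX (ack & grant)) = {s : some successor in {Busy, Init}} = {Init, Retry, Check}
Check ∈ Sat(EX (ack & grant)) = {Init, Retry, Check}, so the formula holds at Check.

Yes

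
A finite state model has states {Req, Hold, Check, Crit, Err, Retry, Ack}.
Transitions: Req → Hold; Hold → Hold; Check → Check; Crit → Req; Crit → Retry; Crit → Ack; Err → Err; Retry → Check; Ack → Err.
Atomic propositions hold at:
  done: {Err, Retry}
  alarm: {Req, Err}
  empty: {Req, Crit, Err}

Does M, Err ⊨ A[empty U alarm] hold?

A[empty U alarm]: least fixpoint, start Z0 = Sat(alarm) = {Req, Err}, add states in Sat(empty) with every successor in Z. Already a fixed point.
Sat(A[empty U alarm]) = {Req, Err}
Err ∈ Sat(A[empty U alarm]) = {Req, Err}, so the formula holds at Err.

Yes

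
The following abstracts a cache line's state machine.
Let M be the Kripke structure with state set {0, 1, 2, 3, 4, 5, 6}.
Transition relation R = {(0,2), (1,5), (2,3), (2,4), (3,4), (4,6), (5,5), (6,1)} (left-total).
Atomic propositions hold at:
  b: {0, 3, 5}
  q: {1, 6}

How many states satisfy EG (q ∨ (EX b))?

3

Sat(EX b) = {s : some successor in {0, 3, 5}} = {1, 2, 5}
Sat(q ∨ (EX b)) = {1, 2, 5, 6}
EG (q ∨ (EX b)): greatest fixpoint, start Z0 = {1, 2, 5, 6}, keep only states in Sat with some successor in Z. Z1 = {1, 5, 6}; fixed.
Sat(EG (q ∨ (EX b))) = {1, 5, 6}
|Sat(EG (q ∨ (EX b)))| = |{1, 5, 6}| = 3.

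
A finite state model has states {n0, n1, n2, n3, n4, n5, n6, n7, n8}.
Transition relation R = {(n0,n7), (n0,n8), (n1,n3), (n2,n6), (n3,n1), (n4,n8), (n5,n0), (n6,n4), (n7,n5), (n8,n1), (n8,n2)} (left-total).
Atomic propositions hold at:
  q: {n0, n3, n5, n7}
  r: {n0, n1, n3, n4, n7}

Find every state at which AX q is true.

Sat(AX q) = {s : every successor in {n0, n3, n5, n7}} = {n1, n5, n7}

{n1, n5, n7}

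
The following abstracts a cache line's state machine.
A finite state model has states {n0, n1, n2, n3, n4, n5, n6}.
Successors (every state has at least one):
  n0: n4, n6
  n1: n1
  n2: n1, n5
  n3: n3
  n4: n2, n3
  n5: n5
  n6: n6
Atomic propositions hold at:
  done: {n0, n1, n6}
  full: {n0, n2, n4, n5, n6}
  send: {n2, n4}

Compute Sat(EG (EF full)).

EF full: least fixpoint, start Z0 = {n0, n2, n4, n5, n6}, add states with some successor in Z. Already a fixed point.
Sat(EF full) = {n0, n2, n4, n5, n6}
EG (EF full): greatest fixpoint, start Z0 = {n0, n2, n4, n5, n6}, keep only states in Sat with some successor in Z. Already a fixed point.
Sat(EG (EF full)) = {n0, n2, n4, n5, n6}

{n0, n2, n4, n5, n6}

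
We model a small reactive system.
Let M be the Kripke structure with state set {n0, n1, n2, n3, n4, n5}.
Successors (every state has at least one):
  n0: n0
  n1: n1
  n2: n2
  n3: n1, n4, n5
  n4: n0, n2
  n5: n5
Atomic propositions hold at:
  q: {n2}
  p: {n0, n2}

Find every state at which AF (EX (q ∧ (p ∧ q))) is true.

Sat(p ∧ q) = {n2}
Sat(q ∧ (p ∧ q)) = {n2}
Sat(EX (q ∧ (p ∧ q))) = {s : some successor in {n2}} = {n2, n4}
AF (EX (q ∧ (p ∧ q))): least fixpoint, start Z0 = {n2, n4}, add states with every successor in Z. Already a fixed point.
Sat(AF (EX (q ∧ (p ∧ q)))) = {n2, n4}

{n2, n4}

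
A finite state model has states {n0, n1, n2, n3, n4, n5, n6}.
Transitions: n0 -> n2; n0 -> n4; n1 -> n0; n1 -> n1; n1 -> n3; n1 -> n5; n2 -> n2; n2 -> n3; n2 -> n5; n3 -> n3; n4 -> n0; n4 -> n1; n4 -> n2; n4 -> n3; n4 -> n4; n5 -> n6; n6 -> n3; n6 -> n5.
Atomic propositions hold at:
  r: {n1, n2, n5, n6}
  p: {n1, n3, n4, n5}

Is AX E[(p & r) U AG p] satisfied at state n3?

Sat(p & r) = {n1, n5}
AG p: greatest fixpoint, start Z0 = {n1, n3, n4, n5}, keep only states in Sat with every successor in Z. Z1 = {n3}; fixed.
Sat(AG p) = {n3}
E[(p & r) U AG p]: least fixpoint, start Z0 = Sat(AG p) = {n3}, add states in Sat(p & r) with some successor in Z. Z1 = {n1, n3}; fixed.
Sat(E[(p & r) U AG p]) = {n1, n3}
Sat(AX E[(p & r) U AG p]) = {s : every successor in {n1, n3}} = {n3}
n3 ∈ Sat(AX E[(p & r) U AG p]) = {n3}, so the formula holds at n3.

Yes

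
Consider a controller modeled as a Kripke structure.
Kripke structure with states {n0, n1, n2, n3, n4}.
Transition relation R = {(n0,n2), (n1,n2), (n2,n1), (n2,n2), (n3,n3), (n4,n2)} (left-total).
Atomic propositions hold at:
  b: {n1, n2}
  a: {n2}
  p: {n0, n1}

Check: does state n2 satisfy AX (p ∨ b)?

Yes

Sat(p ∨ b) = {n0, n1, n2}
Sat(AX (p ∨ b)) = {s : every successor in {n0, n1, n2}} = {n0, n1, n2, n4}
n2 ∈ Sat(AX (p ∨ b)) = {n0, n1, n2, n4}, so the formula holds at n2.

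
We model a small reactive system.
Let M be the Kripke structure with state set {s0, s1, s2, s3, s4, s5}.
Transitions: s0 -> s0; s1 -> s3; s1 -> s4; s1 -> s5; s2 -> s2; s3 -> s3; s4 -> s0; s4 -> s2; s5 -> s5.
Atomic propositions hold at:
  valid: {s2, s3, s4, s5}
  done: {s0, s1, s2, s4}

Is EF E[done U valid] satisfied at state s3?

Yes

E[done U valid]: least fixpoint, start Z0 = Sat(valid) = {s2, s3, s4, s5}, add states in Sat(done) with some successor in Z. Z1 = {s1, s2, s3, s4, s5}; fixed.
Sat(E[done U valid]) = {s1, s2, s3, s4, s5}
EF E[done U valid]: least fixpoint, start Z0 = {s1, s2, s3, s4, s5}, add states with some successor in Z. Already a fixed point.
Sat(EF E[done U valid]) = {s1, s2, s3, s4, s5}
s3 ∈ Sat(EF E[done U valid]) = {s1, s2, s3, s4, s5}, so the formula holds at s3.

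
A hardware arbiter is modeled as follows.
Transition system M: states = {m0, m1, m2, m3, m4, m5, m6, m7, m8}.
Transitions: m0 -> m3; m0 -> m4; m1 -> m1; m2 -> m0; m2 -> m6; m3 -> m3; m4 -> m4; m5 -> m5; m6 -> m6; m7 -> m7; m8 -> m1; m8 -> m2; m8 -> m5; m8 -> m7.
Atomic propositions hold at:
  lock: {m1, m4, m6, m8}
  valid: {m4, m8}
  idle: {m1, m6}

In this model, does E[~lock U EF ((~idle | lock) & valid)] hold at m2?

Sat(~lock) = {m0, m2, m3, m5, m7}
Sat(~idle) = {m0, m2, m3, m4, m5, m7, m8}
Sat(~idle | lock) = {m0, m1, m2, m3, m4, m5, m6, m7, m8}
Sat((~idle | lock) & valid) = {m4, m8}
EF ((~idle | lock) & valid): least fixpoint, start Z0 = {m4, m8}, add states with some successor in Z. Z1 = {m0, m4, m8}; Z2 = {m0, m2, m4, m8}; fixed.
Sat(EF ((~idle | lock) & valid)) = {m0, m2, m4, m8}
E[~lock U EF ((~idle | lock) & valid)]: least fixpoint, start Z0 = Sat(EF ((~idle | lock) & valid)) = {m0, m2, m4, m8}, add states in Sat(~lock) with some successor in Z. Already a fixed point.
Sat(E[~lock U EF ((~idle | lock) & valid)]) = {m0, m2, m4, m8}
m2 ∈ Sat(E[~lock U EF ((~idle | lock) & valid)]) = {m0, m2, m4, m8}, so the formula holds at m2.

Yes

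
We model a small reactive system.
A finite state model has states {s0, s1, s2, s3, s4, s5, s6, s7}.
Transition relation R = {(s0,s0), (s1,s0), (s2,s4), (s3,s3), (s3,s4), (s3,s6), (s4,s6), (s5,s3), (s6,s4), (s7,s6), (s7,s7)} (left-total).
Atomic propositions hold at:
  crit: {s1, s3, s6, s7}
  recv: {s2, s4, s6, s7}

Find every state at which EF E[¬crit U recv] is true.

{s2, s3, s4, s5, s6, s7}

Sat(¬crit) = {s0, s2, s4, s5}
E[¬crit U recv]: least fixpoint, start Z0 = Sat(recv) = {s2, s4, s6, s7}, add states in Sat(¬crit) with some successor in Z. Already a fixed point.
Sat(E[¬crit U recv]) = {s2, s4, s6, s7}
EF E[¬crit U recv]: least fixpoint, start Z0 = {s2, s4, s6, s7}, add states with some successor in Z. Z1 = {s2, s3, s4, s6, s7}; Z2 = {s2, s3, s4, s5, s6, s7}; fixed.
Sat(EF E[¬crit U recv]) = {s2, s3, s4, s5, s6, s7}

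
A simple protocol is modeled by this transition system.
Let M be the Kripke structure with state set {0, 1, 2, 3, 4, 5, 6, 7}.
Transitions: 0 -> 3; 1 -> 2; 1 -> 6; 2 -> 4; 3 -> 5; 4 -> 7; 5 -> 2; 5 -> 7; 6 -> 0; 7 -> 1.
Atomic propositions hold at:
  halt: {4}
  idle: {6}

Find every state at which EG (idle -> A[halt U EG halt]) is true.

{0, 1, 2, 3, 4, 5, 7}

EG halt: greatest fixpoint, start Z0 = {4}, keep only states in Sat with some successor in Z. Z1 = ∅; fixed.
Sat(EG halt) = ∅
A[halt U EG halt]: least fixpoint, start Z0 = Sat(EG halt) = ∅, add states in Sat(halt) with every successor in Z. Already a fixed point.
Sat(A[halt U EG halt]) = ∅
Sat(idle -> A[halt U EG halt]) = {0, 1, 2, 3, 4, 5, 7}
EG (idle -> A[halt U EG halt]): greatest fixpoint, start Z0 = {0, 1, 2, 3, 4, 5, 7}, keep only states in Sat with some successor in Z. Already a fixed point.
Sat(EG (idle -> A[halt U EG halt])) = {0, 1, 2, 3, 4, 5, 7}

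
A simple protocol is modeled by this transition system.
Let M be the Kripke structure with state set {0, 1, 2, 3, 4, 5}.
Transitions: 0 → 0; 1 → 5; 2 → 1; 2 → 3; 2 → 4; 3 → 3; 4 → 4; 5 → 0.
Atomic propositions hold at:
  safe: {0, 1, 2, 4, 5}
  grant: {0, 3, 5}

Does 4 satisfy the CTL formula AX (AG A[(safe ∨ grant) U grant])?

No

Sat(safe ∨ grant) = {0, 1, 2, 3, 4, 5}
A[(safe ∨ grant) U grant]: least fixpoint, start Z0 = Sat(grant) = {0, 3, 5}, add states in Sat(safe ∨ grant) with every successor in Z. Z1 = {0, 1, 3, 5}; fixed.
Sat(A[(safe ∨ grant) U grant]) = {0, 1, 3, 5}
AG A[(safe ∨ grant) U grant]: greatest fixpoint, start Z0 = {0, 1, 3, 5}, keep only states in Sat with every successor in Z. Already a fixed point.
Sat(AG A[(safe ∨ grant) U grant]) = {0, 1, 3, 5}
Sat(AX (AG A[(safe ∨ grant) U grant])) = {s : every successor in {0, 1, 3, 5}} = {0, 1, 3, 5}
4 ∉ Sat(AX (AG A[(safe ∨ grant) U grant])) = {0, 1, 3, 5}, so the formula does not hold at 4.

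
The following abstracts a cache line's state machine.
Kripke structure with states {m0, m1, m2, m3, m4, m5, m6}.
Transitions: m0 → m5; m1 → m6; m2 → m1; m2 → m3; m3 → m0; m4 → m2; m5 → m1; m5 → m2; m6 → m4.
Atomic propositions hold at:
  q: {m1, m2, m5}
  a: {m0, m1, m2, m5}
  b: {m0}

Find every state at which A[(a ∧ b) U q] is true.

{m0, m1, m2, m5}

Sat(a ∧ b) = {m0}
A[(a ∧ b) U q]: least fixpoint, start Z0 = Sat(q) = {m1, m2, m5}, add states in Sat(a ∧ b) with every successor in Z. Z1 = {m0, m1, m2, m5}; fixed.
Sat(A[(a ∧ b) U q]) = {m0, m1, m2, m5}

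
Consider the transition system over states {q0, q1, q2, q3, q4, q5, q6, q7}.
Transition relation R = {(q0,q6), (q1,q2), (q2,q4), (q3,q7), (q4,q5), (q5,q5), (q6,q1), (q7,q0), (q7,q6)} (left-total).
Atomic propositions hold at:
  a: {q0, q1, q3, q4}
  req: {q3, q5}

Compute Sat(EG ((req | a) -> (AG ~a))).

{q5}

Sat(req | a) = {q0, q1, q3, q4, q5}
Sat(~a) = {q2, q5, q6, q7}
AG ~a: greatest fixpoint, start Z0 = {q2, q5, q6, q7}, keep only states in Sat with every successor in Z. Z1 = {q5}; fixed.
Sat(AG ~a) = {q5}
Sat((req | a) -> (AG ~a)) = {q2, q5, q6, q7}
EG ((req | a) -> (AG ~a)): greatest fixpoint, start Z0 = {q2, q5, q6, q7}, keep only states in Sat with some successor in Z. Z1 = {q5, q7}; Z2 = {q5}; fixed.
Sat(EG ((req | a) -> (AG ~a))) = {q5}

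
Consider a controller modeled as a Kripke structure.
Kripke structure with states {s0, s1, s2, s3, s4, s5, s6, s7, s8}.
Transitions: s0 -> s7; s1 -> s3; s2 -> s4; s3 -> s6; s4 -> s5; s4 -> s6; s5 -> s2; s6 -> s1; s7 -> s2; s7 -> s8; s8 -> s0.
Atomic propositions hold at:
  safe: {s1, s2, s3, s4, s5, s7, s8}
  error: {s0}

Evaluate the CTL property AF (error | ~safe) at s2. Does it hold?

No

Sat(~safe) = {s0, s6}
Sat(error | ~safe) = {s0, s6}
AF (error | ~safe): least fixpoint, start Z0 = {s0, s6}, add states with every successor in Z. Z1 = {s0, s3, s6, s8}; Z2 = {s0, s1, s3, s6, s8}; fixed.
Sat(AF (error | ~safe)) = {s0, s1, s3, s6, s8}
s2 ∉ Sat(AF (error | ~safe)) = {s0, s1, s3, s6, s8}, so the formula does not hold at s2.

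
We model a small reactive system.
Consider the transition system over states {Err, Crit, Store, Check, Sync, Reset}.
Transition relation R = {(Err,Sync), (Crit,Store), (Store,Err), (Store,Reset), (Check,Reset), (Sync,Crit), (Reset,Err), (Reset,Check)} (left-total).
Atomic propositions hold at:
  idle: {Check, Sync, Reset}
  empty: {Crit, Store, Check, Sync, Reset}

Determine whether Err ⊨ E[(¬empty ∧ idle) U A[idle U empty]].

Sat(¬empty) = {Err}
Sat(¬empty ∧ idle) = ∅
A[idle U empty]: least fixpoint, start Z0 = Sat(empty) = {Crit, Store, Check, Sync, Reset}, add states in Sat(idle) with every successor in Z. Already a fixed point.
Sat(A[idle U empty]) = {Crit, Store, Check, Sync, Reset}
E[(¬empty ∧ idle) U A[idle U empty]]: least fixpoint, start Z0 = Sat(A[idle U empty]) = {Crit, Store, Check, Sync, Reset}, add states in Sat(¬empty ∧ idle) with some successor in Z. Already a fixed point.
Sat(E[(¬empty ∧ idle) U A[idle U empty]]) = {Crit, Store, Check, Sync, Reset}
Err ∉ Sat(E[(¬empty ∧ idle) U A[idle U empty]]) = {Crit, Store, Check, Sync, Reset}, so the formula does not hold at Err.

No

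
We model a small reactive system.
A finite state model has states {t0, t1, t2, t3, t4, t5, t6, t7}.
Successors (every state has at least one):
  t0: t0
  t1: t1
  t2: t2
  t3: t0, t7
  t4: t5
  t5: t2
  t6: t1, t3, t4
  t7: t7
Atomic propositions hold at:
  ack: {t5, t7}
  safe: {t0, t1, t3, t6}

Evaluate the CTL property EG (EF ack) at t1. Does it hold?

EF ack: least fixpoint, start Z0 = {t5, t7}, add states with some successor in Z. Z1 = {t3, t4, t5, t7}; Z2 = {t3, t4, t5, t6, t7}; fixed.
Sat(EF ack) = {t3, t4, t5, t6, t7}
EG (EF ack): greatest fixpoint, start Z0 = {t3, t4, t5, t6, t7}, keep only states in Sat with some successor in Z. Z1 = {t3, t4, t6, t7}; Z2 = {t3, t6, t7}; fixed.
Sat(EG (EF ack)) = {t3, t6, t7}
t1 ∉ Sat(EG (EF ack)) = {t3, t6, t7}, so the formula does not hold at t1.

No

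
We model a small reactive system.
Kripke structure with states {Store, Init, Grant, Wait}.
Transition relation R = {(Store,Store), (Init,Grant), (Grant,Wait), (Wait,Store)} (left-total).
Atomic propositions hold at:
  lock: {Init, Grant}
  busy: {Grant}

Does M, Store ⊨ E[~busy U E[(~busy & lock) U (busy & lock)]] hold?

Sat(~busy) = {Store, Init, Wait}
Sat(~busy & lock) = {Init}
Sat(busy & lock) = {Grant}
E[(~busy & lock) U (busy & lock)]: least fixpoint, start Z0 = Sat((busy & lock)) = {Grant}, add states in Sat(~busy & lock) with some successor in Z. Z1 = {Init, Grant}; fixed.
Sat(E[(~busy & lock) U (busy & lock)]) = {Init, Grant}
E[~busy U E[(~busy & lock) U (busy & lock)]]: least fixpoint, start Z0 = Sat(E[(~busy & lock) U (busy & lock)]) = {Init, Grant}, add states in Sat(~busy) with some successor in Z. Already a fixed point.
Sat(E[~busy U E[(~busy & lock) U (busy & lock)]]) = {Init, Grant}
Store ∉ Sat(E[~busy U E[(~busy & lock) U (busy & lock)]]) = {Init, Grant}, so the formula does not hold at Store.

No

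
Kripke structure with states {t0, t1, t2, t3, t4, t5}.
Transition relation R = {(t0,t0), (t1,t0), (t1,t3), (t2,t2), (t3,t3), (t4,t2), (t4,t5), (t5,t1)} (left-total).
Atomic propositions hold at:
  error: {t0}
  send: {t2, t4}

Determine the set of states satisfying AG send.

{t2}

AG send: greatest fixpoint, start Z0 = {t2, t4}, keep only states in Sat with every successor in Z. Z1 = {t2}; fixed.
Sat(AG send) = {t2}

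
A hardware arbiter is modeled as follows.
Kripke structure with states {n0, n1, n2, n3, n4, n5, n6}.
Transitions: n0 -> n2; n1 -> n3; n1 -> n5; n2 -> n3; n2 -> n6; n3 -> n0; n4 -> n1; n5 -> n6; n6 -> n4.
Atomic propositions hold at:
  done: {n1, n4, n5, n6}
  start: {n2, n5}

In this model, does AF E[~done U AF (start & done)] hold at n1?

No

Sat(~done) = {n0, n2, n3}
Sat(start & done) = {n5}
AF (start & done): least fixpoint, start Z0 = {n5}, add states with every successor in Z. Already a fixed point.
Sat(AF (start & done)) = {n5}
E[~done U AF (start & done)]: least fixpoint, start Z0 = Sat(AF (start & done)) = {n5}, add states in Sat(~done) with some successor in Z. Already a fixed point.
Sat(E[~done U AF (start & done)]) = {n5}
AF E[~done U AF (start & done)]: least fixpoint, start Z0 = {n5}, add states with every successor in Z. Already a fixed point.
Sat(AF E[~done U AF (start & done)]) = {n5}
n1 ∉ Sat(AF E[~done U AF (start & done)]) = {n5}, so the formula does not hold at n1.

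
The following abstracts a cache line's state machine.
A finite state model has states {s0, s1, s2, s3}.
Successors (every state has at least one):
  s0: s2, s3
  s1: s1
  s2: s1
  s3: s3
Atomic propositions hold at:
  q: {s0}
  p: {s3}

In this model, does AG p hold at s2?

No

AG p: greatest fixpoint, start Z0 = {s3}, keep only states in Sat with every successor in Z. Already a fixed point.
Sat(AG p) = {s3}
s2 ∉ Sat(AG p) = {s3}, so the formula does not hold at s2.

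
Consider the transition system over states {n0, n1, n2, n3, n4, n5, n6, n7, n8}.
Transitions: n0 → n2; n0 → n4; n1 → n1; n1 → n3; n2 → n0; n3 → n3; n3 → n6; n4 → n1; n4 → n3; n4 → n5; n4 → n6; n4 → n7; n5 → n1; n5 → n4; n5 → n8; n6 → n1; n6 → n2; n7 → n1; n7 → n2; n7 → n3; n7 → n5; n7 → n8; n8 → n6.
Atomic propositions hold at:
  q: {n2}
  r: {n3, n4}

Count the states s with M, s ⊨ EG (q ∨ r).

Sat(q ∨ r) = {n2, n3, n4}
EG (q ∨ r): greatest fixpoint, start Z0 = {n2, n3, n4}, keep only states in Sat with some successor in Z. Z1 = {n3, n4}; fixed.
Sat(EG (q ∨ r)) = {n3, n4}
|Sat(EG (q ∨ r))| = |{n3, n4}| = 2.

2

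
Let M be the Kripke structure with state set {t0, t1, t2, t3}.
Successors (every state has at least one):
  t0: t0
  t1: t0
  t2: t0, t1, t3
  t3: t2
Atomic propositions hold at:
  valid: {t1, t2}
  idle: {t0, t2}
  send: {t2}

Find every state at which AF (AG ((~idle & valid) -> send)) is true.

{t0, t1}

Sat(~idle) = {t1, t3}
Sat(~idle & valid) = {t1}
Sat((~idle & valid) -> send) = {t0, t2, t3}
AG ((~idle & valid) -> send): greatest fixpoint, start Z0 = {t0, t2, t3}, keep only states in Sat with every successor in Z. Z1 = {t0, t3}; Z2 = {t0}; fixed.
Sat(AG ((~idle & valid) -> send)) = {t0}
AF (AG ((~idle & valid) -> send)): least fixpoint, start Z0 = {t0}, add states with every successor in Z. Z1 = {t0, t1}; fixed.
Sat(AF (AG ((~idle & valid) -> send))) = {t0, t1}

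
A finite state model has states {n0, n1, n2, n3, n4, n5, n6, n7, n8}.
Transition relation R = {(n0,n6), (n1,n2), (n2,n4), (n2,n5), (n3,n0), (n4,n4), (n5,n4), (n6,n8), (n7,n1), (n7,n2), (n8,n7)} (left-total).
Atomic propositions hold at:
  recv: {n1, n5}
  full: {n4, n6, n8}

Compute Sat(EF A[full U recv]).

{n0, n1, n2, n3, n5, n6, n7, n8}

A[full U recv]: least fixpoint, start Z0 = Sat(recv) = {n1, n5}, add states in Sat(full) with every successor in Z. Already a fixed point.
Sat(A[full U recv]) = {n1, n5}
EF A[full U recv]: least fixpoint, start Z0 = {n1, n5}, add states with some successor in Z. Z1 = {n1, n2, n5, n7}; Z2 = {n1, n2, n5, n7, n8}; Z3 = {n1, n2, n5, n6, n7, n8}; Z4 = {n0, n1, n2, n5, n6, n7, n8}; Z5 = {n0, n1, n2, n3, n5, n6, n7, n8}; fixed.
Sat(EF A[full U recv]) = {n0, n1, n2, n3, n5, n6, n7, n8}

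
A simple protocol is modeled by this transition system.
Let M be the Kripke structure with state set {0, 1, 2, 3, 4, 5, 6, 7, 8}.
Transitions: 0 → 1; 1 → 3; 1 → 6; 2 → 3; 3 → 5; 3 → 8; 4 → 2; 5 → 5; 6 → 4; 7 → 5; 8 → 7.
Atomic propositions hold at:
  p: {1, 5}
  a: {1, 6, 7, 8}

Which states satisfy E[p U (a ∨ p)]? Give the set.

{1, 5, 6, 7, 8}

Sat(a ∨ p) = {1, 5, 6, 7, 8}
E[p U (a ∨ p)]: least fixpoint, start Z0 = Sat((a ∨ p)) = {1, 5, 6, 7, 8}, add states in Sat(p) with some successor in Z. Already a fixed point.
Sat(E[p U (a ∨ p)]) = {1, 5, 6, 7, 8}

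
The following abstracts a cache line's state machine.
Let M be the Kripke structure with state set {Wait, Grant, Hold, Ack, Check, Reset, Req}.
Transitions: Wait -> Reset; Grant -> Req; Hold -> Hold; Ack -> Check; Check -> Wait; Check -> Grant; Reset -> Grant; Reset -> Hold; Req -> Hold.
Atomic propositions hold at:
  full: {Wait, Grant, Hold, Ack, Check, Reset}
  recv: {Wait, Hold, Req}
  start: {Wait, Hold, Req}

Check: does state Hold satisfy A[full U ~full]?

No

Sat(~full) = {Req}
A[full U ~full]: least fixpoint, start Z0 = Sat(~full) = {Req}, add states in Sat(full) with every successor in Z. Z1 = {Grant, Req}; fixed.
Sat(A[full U ~full]) = {Grant, Req}
Hold ∉ Sat(A[full U ~full]) = {Grant, Req}, so the formula does not hold at Hold.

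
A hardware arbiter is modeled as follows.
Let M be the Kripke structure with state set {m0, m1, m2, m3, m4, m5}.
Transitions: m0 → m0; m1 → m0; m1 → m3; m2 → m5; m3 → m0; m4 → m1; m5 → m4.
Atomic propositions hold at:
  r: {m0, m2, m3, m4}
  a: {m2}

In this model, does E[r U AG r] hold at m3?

AG r: greatest fixpoint, start Z0 = {m0, m2, m3, m4}, keep only states in Sat with every successor in Z. Z1 = {m0, m3}; fixed.
Sat(AG r) = {m0, m3}
E[r U AG r]: least fixpoint, start Z0 = Sat(AG r) = {m0, m3}, add states in Sat(r) with some successor in Z. Already a fixed point.
Sat(E[r U AG r]) = {m0, m3}
m3 ∈ Sat(E[r U AG r]) = {m0, m3}, so the formula holds at m3.

Yes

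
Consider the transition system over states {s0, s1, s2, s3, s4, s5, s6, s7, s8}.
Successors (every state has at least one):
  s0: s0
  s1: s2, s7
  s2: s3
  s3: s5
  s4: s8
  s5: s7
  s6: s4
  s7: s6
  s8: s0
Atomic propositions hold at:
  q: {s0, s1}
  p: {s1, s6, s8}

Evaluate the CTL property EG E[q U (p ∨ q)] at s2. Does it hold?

Sat(p ∨ q) = {s0, s1, s6, s8}
E[q U (p ∨ q)]: least fixpoint, start Z0 = Sat((p ∨ q)) = {s0, s1, s6, s8}, add states in Sat(q) with some successor in Z. Already a fixed point.
Sat(E[q U (p ∨ q)]) = {s0, s1, s6, s8}
EG E[q U (p ∨ q)]: greatest fixpoint, start Z0 = {s0, s1, s6, s8}, keep only states in Sat with some successor in Z. Z1 = {s0, s8}; fixed.
Sat(EG E[q U (p ∨ q)]) = {s0, s8}
s2 ∉ Sat(EG E[q U (p ∨ q)]) = {s0, s8}, so the formula does not hold at s2.

No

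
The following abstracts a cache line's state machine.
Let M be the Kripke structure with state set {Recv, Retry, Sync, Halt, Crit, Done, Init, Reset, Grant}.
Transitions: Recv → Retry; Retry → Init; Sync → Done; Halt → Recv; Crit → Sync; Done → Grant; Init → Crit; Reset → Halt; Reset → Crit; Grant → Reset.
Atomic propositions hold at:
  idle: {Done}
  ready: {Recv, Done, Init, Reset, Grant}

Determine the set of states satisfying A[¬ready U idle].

Sat(¬ready) = {Retry, Sync, Halt, Crit}
A[¬ready U idle]: least fixpoint, start Z0 = Sat(idle) = {Done}, add states in Sat(¬ready) with every successor in Z. Z1 = {Sync, Done}; Z2 = {Sync, Crit, Done}; fixed.
Sat(A[¬ready U idle]) = {Sync, Crit, Done}

{Sync, Crit, Done}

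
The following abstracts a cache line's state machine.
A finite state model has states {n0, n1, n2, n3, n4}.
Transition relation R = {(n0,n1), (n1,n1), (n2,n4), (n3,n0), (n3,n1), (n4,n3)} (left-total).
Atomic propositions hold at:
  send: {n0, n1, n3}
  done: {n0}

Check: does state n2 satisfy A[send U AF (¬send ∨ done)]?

Sat(¬send) = {n2, n4}
Sat(¬send ∨ done) = {n0, n2, n4}
AF (¬send ∨ done): least fixpoint, start Z0 = {n0, n2, n4}, add states with every successor in Z. Already a fixed point.
Sat(AF (¬send ∨ done)) = {n0, n2, n4}
A[send U AF (¬send ∨ done)]: least fixpoint, start Z0 = Sat(AF (¬send ∨ done)) = {n0, n2, n4}, add states in Sat(send) with every successor in Z. Already a fixed point.
Sat(A[send U AF (¬send ∨ done)]) = {n0, n2, n4}
n2 ∈ Sat(A[send U AF (¬send ∨ done)]) = {n0, n2, n4}, so the formula holds at n2.

Yes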